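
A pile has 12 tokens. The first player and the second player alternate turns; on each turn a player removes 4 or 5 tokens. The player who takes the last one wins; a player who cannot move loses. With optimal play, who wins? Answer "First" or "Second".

i:   0  1  2  3  4  5  6  7  8  9 10 11 12
     L  L  L  L  W  W  W  W  W  L  L  L  L
Position 12 is L, so the second player wins.

Second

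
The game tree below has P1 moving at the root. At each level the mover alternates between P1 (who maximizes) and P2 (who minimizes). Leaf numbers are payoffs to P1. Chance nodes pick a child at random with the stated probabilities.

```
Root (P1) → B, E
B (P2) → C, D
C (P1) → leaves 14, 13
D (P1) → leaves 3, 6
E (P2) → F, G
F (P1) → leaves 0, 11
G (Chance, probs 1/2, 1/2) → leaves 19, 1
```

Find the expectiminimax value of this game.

C (P1): max(14, 13) = 14
D (P1): max(3, 6) = 6
B (P2): min(14, 6) = 6
F (P1): max(0, 11) = 11
G (Chance): 1/2·19 + 1/2·1 = 10
E (P2): min(11, 10) = 10
Root (P1): max(6, 10) = 10

10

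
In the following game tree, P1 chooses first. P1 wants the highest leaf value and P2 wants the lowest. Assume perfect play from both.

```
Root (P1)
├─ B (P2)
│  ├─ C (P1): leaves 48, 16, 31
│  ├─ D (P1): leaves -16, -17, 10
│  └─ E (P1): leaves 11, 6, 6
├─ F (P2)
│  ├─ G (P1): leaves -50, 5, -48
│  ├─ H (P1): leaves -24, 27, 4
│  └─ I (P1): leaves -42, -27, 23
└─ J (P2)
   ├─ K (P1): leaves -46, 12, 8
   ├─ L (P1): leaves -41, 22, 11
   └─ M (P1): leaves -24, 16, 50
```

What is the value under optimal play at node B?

10

C: max(48, 16, 31) = 48
D: max(-16, -17, 10) = 10
E: max(11, 6, 6) = 11
B: min(48, 10, 11) = 10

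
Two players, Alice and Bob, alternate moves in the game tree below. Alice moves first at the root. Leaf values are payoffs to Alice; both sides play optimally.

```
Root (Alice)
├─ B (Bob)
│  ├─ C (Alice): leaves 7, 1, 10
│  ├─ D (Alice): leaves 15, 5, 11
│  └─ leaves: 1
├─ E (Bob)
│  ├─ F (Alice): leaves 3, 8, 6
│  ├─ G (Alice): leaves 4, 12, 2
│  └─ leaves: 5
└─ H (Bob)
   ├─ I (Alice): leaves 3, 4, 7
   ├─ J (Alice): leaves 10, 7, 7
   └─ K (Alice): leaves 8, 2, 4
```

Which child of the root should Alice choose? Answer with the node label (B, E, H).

H

C (Alice): max(7, 1, 10) = 10
D (Alice): max(15, 5, 11) = 15
B (Bob): min(10, 15, 1) = 1
F (Alice): max(3, 8, 6) = 8
G (Alice): max(4, 12, 2) = 12
E (Bob): min(8, 12, 5) = 5
I (Alice): max(3, 4, 7) = 7
J (Alice): max(10, 7, 7) = 10
K (Alice): max(8, 2, 4) = 8
H (Bob): min(7, 10, 8) = 7
Root (Alice): max(1, 5, 7) = 7
Alice picks the child with the highest value: H (value 7).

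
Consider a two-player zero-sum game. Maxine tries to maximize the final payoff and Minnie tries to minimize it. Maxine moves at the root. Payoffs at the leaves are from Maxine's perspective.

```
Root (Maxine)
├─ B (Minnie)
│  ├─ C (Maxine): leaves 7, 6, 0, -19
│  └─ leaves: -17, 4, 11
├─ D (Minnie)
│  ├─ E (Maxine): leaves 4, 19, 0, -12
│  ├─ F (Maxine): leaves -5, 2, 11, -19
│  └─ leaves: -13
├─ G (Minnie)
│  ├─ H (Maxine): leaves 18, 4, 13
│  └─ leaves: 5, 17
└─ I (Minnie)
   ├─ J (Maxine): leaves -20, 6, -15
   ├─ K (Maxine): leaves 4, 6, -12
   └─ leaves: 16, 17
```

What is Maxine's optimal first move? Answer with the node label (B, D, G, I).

C (Maxine): max(7, 6, 0, -19) = 7
B (Minnie): min(7, -17, 4, 11) = -17
E (Maxine): max(4, 19, 0, -12) = 19
F (Maxine): max(-5, 2, 11, -19) = 11
D (Minnie): min(19, 11, -13) = -13
H (Maxine): max(18, 4, 13) = 18
G (Minnie): min(18, 5, 17) = 5
J (Maxine): max(-20, 6, -15) = 6
K (Maxine): max(4, 6, -12) = 6
I (Minnie): min(6, 6, 16, 17) = 6
Root (Maxine): max(-17, -13, 5, 6) = 6
Maxine picks the child with the highest value: I (value 6).

I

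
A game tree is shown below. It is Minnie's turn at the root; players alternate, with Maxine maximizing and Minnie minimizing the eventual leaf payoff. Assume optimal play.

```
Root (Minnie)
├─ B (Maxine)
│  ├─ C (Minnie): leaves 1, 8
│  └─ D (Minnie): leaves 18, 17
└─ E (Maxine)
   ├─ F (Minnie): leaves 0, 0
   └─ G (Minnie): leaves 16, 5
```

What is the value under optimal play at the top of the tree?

5

C (Minnie): min(1, 8) = 1
D (Minnie): min(18, 17) = 17
B (Maxine): max(1, 17) = 17
F (Minnie): min(0, 0) = 0
G (Minnie): min(16, 5) = 5
E (Maxine): max(0, 5) = 5
Root (Minnie): min(17, 5) = 5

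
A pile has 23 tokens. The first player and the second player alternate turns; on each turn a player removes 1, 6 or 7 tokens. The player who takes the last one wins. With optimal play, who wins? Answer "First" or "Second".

W/L table (W = player to move can force a win):
i:   0  1  2  3  4  5  6  7  8  9 10 11 12 13 14 15 16 17 18 19 20 21 22 23
     L  W  L  W  L  W  W  W  W  W  W  W  L  W  L  W  L  W  W  W  W  W  W  W
Position 23 is W, so the first player wins.

First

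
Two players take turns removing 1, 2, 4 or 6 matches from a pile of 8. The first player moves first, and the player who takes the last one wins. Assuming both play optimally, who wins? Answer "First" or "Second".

Second

i:   0  1  2  3  4  5  6  7  8
     L  W  W  L  W  W  W  W  L
Position 8 is L, so the second player wins.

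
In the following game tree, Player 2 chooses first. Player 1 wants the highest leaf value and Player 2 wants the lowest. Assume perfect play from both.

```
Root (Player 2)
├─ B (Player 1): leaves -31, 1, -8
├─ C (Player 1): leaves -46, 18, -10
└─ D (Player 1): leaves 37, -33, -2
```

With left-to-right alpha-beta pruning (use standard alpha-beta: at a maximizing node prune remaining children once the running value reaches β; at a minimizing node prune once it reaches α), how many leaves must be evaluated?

B [α=-∞,β=+∞]: v=1
C [α=-∞,β=1]: v=18 after child 2 ≥ β → β-cutoff, skip 1
D [α=-∞,β=1]: v=37 after child 1 ≥ β → β-cutoff, skip 2
Root [α=-∞,β=+∞]: v=1
Leaves evaluated: 6 of 9.

6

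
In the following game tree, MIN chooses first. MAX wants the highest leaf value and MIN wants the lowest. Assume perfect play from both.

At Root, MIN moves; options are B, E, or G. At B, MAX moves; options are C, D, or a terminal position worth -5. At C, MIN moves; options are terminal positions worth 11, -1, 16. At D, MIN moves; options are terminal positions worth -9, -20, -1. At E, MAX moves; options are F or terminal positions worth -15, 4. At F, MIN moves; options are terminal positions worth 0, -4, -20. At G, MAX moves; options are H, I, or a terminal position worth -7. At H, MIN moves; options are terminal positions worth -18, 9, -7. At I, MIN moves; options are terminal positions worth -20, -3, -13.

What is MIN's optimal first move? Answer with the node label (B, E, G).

C (MIN): min(11, -1, 16) = -1
D (MIN): min(-9, -20, -1) = -20
B (MAX): max(-1, -20, -5) = -1
F (MIN): min(0, -4, -20) = -20
E (MAX): max(-20, -15, 4) = 4
H (MIN): min(-18, 9, -7) = -18
I (MIN): min(-20, -3, -13) = -20
G (MAX): max(-18, -20, -7) = -7
Root (MIN): min(-1, 4, -7) = -7
MIN picks the child with the lowest value: G (value -7).

G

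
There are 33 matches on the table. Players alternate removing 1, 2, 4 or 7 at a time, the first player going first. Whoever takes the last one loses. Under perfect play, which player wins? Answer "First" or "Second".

First

Positions where the player to move wins (W) vs loses (L):
i:   0  1  2  3  4  5  6  7  8  9 10 11 12 13 14 15 16 17 18 19 20 21 22 23 24 25 26 27 28 29 30 31 32 33
     W  L  W  W  L  W  W  L  W  W  L  W  W  L  W  W  L  W  W  L  W  W  L  W  W  L  W  W  L  W  W  L  W  W
Position 33 is W, so the first player wins.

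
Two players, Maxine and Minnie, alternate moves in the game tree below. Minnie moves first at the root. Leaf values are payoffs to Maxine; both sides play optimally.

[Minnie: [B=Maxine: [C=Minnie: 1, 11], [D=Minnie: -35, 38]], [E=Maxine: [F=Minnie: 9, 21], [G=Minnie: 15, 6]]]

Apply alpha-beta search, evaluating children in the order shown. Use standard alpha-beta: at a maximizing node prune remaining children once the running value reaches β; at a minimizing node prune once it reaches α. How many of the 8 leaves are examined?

5

C [α=-∞,β=+∞]: v=1
D [α=1,β=+∞]: v=-35 after child 1 ≤ α → α-cutoff, skip 1
B [α=-∞,β=+∞]: v=1
F [α=-∞,β=1]: v=9
E [α=-∞,β=1]: v=9 after child 1 ≥ β → β-cutoff, skip 1
Root [α=-∞,β=+∞]: v=1
Leaves evaluated: 5 of 8.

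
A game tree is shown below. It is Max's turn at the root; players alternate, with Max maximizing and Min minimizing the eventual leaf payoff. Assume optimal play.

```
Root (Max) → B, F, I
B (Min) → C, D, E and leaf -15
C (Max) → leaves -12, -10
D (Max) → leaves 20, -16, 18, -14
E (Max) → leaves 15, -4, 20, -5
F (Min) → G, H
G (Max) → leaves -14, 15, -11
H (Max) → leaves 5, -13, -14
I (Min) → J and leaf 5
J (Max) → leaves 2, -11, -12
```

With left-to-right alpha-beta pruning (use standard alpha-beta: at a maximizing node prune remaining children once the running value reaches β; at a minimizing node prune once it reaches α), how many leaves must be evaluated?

C [α=-∞,β=+∞]: v=-10
D [α=-∞,β=-10]: v=20 after child 1 ≥ β → β-cutoff, skip 3
E [α=-∞,β=-10]: v=15 after child 1 ≥ β → β-cutoff, skip 3
B [α=-∞,β=+∞]: v=-15
G [α=-15,β=+∞]: v=15
H [α=-15,β=15]: v=5
F [α=-15,β=+∞]: v=5
J [α=5,β=+∞]: v=2
I [α=5,β=+∞]: v=2 after child 1 ≤ α → α-cutoff, skip 1
Root [α=-∞,β=+∞]: v=5
Leaves evaluated: 14 of 21.

14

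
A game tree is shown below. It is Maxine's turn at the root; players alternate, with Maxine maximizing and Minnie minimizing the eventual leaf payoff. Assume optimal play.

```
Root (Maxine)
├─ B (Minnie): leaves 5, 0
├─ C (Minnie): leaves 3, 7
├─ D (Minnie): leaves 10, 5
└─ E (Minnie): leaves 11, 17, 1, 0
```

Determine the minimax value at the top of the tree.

B (Minnie): min(5, 0) = 0
C (Minnie): min(3, 7) = 3
D (Minnie): min(10, 5) = 5
E (Minnie): min(11, 17, 1, 0) = 0
Root (Maxine): max(0, 3, 5, 0) = 5

5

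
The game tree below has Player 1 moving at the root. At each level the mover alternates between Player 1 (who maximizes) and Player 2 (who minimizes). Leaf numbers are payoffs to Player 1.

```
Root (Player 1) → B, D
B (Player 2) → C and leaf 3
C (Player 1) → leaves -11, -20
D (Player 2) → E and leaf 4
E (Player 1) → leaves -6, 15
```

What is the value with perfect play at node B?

C: max(-11, -20) = -11
B: min(-11, 3) = -11

-11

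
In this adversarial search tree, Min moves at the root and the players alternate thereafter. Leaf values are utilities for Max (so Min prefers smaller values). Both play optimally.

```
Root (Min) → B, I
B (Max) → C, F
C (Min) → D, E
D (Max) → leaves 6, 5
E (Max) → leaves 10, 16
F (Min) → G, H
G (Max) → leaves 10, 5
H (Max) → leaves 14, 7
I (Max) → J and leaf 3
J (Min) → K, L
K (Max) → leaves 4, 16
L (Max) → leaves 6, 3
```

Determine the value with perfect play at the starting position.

D (Max): max(6, 5) = 6
E (Max): max(10, 16) = 16
C (Min): min(6, 16) = 6
G (Max): max(10, 5) = 10
H (Max): max(14, 7) = 14
F (Min): min(10, 14) = 10
B (Max): max(6, 10) = 10
K (Max): max(4, 16) = 16
L (Max): max(6, 3) = 6
J (Min): min(16, 6) = 6
I (Max): max(6, 3) = 6
Root (Min): min(10, 6) = 6

6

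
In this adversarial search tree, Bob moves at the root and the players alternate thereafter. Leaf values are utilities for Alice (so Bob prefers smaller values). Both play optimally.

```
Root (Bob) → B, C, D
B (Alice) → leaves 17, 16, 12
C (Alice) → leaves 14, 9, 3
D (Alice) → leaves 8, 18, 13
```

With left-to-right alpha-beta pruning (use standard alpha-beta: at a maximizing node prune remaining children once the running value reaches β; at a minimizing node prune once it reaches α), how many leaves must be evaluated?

B [α=-∞,β=+∞]: v=17
C [α=-∞,β=17]: v=14
D [α=-∞,β=14]: v=18 after child 2 ≥ β → β-cutoff, skip 1
Root [α=-∞,β=+∞]: v=14
Leaves evaluated: 8 of 9.

8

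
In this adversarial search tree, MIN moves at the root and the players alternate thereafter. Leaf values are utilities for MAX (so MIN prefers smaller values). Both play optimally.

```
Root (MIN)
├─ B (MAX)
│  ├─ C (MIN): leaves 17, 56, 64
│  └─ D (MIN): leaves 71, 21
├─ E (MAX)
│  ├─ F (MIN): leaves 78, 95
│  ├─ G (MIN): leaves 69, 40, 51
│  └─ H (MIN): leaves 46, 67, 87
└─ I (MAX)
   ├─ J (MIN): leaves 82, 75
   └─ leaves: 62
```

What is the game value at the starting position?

C (MIN): min(17, 56, 64) = 17
D (MIN): min(71, 21) = 21
B (MAX): max(17, 21) = 21
F (MIN): min(78, 95) = 78
G (MIN): min(69, 40, 51) = 40
H (MIN): min(46, 67, 87) = 46
E (MAX): max(78, 40, 46) = 78
J (MIN): min(82, 75) = 75
I (MAX): max(75, 62) = 75
Root (MIN): min(21, 78, 75) = 21

21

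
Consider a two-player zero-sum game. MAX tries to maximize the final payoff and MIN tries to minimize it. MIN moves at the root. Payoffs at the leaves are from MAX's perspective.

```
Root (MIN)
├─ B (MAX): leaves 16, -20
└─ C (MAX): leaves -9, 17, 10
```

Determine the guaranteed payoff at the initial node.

B (MAX): max(16, -20) = 16
C (MAX): max(-9, 17, 10) = 17
Root (MIN): min(16, 17) = 16

16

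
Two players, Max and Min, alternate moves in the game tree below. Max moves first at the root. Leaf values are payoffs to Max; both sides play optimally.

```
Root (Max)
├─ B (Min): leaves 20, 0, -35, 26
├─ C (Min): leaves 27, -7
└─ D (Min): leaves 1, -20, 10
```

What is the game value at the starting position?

-7

B (Min): min(20, 0, -35, 26) = -35
C (Min): min(27, -7) = -7
D (Min): min(1, -20, 10) = -20
Root (Max): max(-35, -7, -20) = -7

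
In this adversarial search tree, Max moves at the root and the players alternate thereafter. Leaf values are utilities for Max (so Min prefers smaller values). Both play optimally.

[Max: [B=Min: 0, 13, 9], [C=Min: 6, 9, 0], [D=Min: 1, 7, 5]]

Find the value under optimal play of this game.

1

B (Min): min(0, 13, 9) = 0
C (Min): min(6, 9, 0) = 0
D (Min): min(1, 7, 5) = 1
Root (Max): max(0, 0, 1) = 1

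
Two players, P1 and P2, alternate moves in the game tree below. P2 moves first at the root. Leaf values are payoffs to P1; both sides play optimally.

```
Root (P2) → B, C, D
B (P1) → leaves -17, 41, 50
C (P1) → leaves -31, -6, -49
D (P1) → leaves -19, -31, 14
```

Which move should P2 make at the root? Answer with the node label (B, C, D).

C

B (P1): max(-17, 41, 50) = 50
C (P1): max(-31, -6, -49) = -6
D (P1): max(-19, -31, 14) = 14
Root (P2): min(50, -6, 14) = -6
P2 picks the child with the lowest value: C (value -6).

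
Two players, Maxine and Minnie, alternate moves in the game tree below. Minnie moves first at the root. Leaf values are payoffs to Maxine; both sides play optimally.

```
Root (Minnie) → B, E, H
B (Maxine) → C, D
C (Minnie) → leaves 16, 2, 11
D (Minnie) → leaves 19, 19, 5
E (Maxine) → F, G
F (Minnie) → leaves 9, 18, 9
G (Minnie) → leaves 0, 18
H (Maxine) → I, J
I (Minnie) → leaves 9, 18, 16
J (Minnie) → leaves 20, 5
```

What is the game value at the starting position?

5

C (Minnie): min(16, 2, 11) = 2
D (Minnie): min(19, 19, 5) = 5
B (Maxine): max(2, 5) = 5
F (Minnie): min(9, 18, 9) = 9
G (Minnie): min(0, 18) = 0
E (Maxine): max(9, 0) = 9
I (Minnie): min(9, 18, 16) = 9
J (Minnie): min(20, 5) = 5
H (Maxine): max(9, 5) = 9
Root (Minnie): min(5, 9, 9) = 5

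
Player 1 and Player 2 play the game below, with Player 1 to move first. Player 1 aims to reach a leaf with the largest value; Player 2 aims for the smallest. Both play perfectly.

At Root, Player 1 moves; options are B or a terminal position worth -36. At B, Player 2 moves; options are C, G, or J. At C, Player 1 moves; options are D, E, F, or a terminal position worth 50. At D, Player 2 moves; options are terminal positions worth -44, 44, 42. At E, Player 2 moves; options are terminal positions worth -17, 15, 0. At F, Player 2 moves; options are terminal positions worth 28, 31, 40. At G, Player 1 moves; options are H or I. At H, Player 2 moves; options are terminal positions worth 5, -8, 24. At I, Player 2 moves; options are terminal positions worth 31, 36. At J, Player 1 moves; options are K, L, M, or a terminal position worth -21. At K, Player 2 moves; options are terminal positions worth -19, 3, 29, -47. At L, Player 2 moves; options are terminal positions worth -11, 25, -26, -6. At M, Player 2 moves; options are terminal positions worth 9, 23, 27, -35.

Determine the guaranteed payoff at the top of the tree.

-21

D (Player 2): min(-44, 44, 42) = -44
E (Player 2): min(-17, 15, 0) = -17
F (Player 2): min(28, 31, 40) = 28
C (Player 1): max(-44, -17, 28, 50) = 50
H (Player 2): min(5, -8, 24) = -8
I (Player 2): min(31, 36) = 31
G (Player 1): max(-8, 31) = 31
K (Player 2): min(-19, 3, 29, -47) = -47
L (Player 2): min(-11, 25, -26, -6) = -26
M (Player 2): min(9, 23, 27, -35) = -35
J (Player 1): max(-47, -26, -35, -21) = -21
B (Player 2): min(50, 31, -21) = -21
Root (Player 1): max(-21, -36) = -21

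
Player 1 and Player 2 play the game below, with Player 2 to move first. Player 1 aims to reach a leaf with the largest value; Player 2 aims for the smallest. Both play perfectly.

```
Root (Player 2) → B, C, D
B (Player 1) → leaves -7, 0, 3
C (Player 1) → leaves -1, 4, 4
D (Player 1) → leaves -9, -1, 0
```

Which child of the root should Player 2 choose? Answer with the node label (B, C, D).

B (Player 1): max(-7, 0, 3) = 3
C (Player 1): max(-1, 4, 4) = 4
D (Player 1): max(-9, -1, 0) = 0
Root (Player 2): min(3, 4, 0) = 0
Player 2 picks the child with the lowest value: D (value 0).

D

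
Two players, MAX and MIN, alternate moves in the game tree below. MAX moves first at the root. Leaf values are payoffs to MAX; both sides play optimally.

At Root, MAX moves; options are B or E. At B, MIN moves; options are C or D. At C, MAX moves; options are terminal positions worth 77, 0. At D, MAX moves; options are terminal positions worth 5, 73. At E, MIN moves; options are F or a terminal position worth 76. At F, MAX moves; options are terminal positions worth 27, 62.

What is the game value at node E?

F: max(27, 62) = 62
E: min(62, 76) = 62

62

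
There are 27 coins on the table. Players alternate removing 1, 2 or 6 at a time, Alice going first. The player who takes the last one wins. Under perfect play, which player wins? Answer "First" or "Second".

First

Compute winning (W) and losing (L) positions by backward induction:
i:   0  1  2  3  4  5  6  7  8  9 10 11 12 13 14 15 16 17 18 19 20 21 22 23 24 25 26 27
     L  W  W  L  W  W  W  L  W  W  L  W  W  W  L  W  W  L  W  W  W  L  W  W  L  W  W  W
Position 27 is W, so the first player wins.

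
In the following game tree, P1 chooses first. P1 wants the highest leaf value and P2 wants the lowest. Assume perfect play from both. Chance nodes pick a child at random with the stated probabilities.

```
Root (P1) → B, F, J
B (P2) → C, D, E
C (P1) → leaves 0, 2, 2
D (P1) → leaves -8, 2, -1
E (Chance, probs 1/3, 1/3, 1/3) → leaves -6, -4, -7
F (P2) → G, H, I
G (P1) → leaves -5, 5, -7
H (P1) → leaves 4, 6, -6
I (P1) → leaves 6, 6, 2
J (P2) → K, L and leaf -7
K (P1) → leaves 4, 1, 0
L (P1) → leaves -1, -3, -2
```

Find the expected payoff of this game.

C (P1): max(0, 2, 2) = 2
D (P1): max(-8, 2, -1) = 2
E (Chance): 1/3·-6 + 1/3·-4 + 1/3·-7 = -5.67
B (P2): min(2, 2, -5.67) = -5.67
G (P1): max(-5, 5, -7) = 5
H (P1): max(4, 6, -6) = 6
I (P1): max(6, 6, 2) = 6
F (P2): min(5, 6, 6) = 5
K (P1): max(4, 1, 0) = 4
L (P1): max(-1, -3, -2) = -1
J (P2): min(4, -1, -7) = -7
Root (P1): max(-5.67, 5, -7) = 5

5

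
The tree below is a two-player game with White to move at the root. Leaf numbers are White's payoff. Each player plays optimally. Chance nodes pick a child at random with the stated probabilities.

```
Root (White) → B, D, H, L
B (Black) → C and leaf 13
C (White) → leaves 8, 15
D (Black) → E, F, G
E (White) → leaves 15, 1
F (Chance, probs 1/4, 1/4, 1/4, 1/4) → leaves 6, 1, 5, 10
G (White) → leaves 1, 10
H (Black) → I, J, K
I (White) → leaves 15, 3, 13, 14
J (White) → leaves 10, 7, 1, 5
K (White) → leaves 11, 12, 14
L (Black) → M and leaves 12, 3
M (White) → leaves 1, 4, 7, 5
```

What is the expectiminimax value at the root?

13

C (White): max(8, 15) = 15
B (Black): min(15, 13) = 13
E (White): max(15, 1) = 15
F (Chance): 1/4·6 + 1/4·1 + 1/4·5 + 1/4·10 = 5.5
G (White): max(1, 10) = 10
D (Black): min(15, 5.5, 10) = 5.5
I (White): max(15, 3, 13, 14) = 15
J (White): max(10, 7, 1, 5) = 10
K (White): max(11, 12, 14) = 14
H (Black): min(15, 10, 14) = 10
M (White): max(1, 4, 7, 5) = 7
L (Black): min(7, 12, 3) = 3
Root (White): max(13, 5.5, 10, 3) = 13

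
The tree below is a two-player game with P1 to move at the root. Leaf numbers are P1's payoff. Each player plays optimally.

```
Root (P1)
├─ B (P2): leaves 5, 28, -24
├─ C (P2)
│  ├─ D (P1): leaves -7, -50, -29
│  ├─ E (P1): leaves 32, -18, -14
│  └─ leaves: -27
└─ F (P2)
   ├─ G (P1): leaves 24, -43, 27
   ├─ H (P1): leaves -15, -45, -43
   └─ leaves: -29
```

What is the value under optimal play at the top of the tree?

B (P2): min(5, 28, -24) = -24
D (P1): max(-7, -50, -29) = -7
E (P1): max(32, -18, -14) = 32
C (P2): min(-7, 32, -27) = -27
G (P1): max(24, -43, 27) = 27
H (P1): max(-15, -45, -43) = -15
F (P2): min(27, -15, -29) = -29
Root (P1): max(-24, -27, -29) = -24

-24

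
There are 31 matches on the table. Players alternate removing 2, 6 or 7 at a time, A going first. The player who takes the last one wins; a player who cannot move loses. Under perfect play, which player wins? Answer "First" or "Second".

W/L table (W = player to move can force a win):
i:   0  1  2  3  4  5  6  7  8  9 10 11 12 13 14 15 16 17 18 19 20 21 22 23 24 25 26 27 28 29 30 31
     L  L  W  W  L  L  W  W  W  L  W  W  W  L  L  W  W  L  L  W  W  W  L  W  W  W  L  L  W  W  L  L
Position 31 is L, so the second player wins.

Second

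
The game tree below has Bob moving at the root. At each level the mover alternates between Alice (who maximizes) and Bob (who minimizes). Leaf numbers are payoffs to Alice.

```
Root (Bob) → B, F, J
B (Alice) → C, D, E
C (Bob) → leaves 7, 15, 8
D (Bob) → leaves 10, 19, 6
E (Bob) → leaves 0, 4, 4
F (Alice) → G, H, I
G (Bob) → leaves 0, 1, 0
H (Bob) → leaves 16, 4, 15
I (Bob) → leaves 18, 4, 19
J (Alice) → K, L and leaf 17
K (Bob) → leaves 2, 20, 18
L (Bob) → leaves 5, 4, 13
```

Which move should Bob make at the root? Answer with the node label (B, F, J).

C (Bob): min(7, 15, 8) = 7
D (Bob): min(10, 19, 6) = 6
E (Bob): min(0, 4, 4) = 0
B (Alice): max(7, 6, 0) = 7
G (Bob): min(0, 1, 0) = 0
H (Bob): min(16, 4, 15) = 4
I (Bob): min(18, 4, 19) = 4
F (Alice): max(0, 4, 4) = 4
K (Bob): min(2, 20, 18) = 2
L (Bob): min(5, 4, 13) = 4
J (Alice): max(2, 4, 17) = 17
Root (Bob): min(7, 4, 17) = 4
Bob picks the child with the lowest value: F (value 4).

F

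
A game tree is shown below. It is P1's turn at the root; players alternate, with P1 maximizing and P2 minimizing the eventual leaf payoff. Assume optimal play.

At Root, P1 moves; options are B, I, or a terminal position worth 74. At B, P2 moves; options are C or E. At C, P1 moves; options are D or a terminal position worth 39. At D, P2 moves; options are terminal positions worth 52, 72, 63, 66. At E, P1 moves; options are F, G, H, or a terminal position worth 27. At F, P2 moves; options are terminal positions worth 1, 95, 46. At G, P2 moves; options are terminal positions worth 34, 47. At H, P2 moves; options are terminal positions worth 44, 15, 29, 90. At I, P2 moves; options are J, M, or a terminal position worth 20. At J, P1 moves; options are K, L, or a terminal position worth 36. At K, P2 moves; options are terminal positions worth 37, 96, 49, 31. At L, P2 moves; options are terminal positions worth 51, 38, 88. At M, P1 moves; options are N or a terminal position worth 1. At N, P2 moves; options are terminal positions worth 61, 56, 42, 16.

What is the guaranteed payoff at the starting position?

74

D (P2): min(52, 72, 63, 66) = 52
C (P1): max(52, 39) = 52
F (P2): min(1, 95, 46) = 1
G (P2): min(34, 47) = 34
H (P2): min(44, 15, 29, 90) = 15
E (P1): max(1, 34, 15, 27) = 34
B (P2): min(52, 34) = 34
K (P2): min(37, 96, 49, 31) = 31
L (P2): min(51, 38, 88) = 38
J (P1): max(31, 38, 36) = 38
N (P2): min(61, 56, 42, 16) = 16
M (P1): max(16, 1) = 16
I (P2): min(38, 16, 20) = 16
Root (P1): max(34, 16, 74) = 74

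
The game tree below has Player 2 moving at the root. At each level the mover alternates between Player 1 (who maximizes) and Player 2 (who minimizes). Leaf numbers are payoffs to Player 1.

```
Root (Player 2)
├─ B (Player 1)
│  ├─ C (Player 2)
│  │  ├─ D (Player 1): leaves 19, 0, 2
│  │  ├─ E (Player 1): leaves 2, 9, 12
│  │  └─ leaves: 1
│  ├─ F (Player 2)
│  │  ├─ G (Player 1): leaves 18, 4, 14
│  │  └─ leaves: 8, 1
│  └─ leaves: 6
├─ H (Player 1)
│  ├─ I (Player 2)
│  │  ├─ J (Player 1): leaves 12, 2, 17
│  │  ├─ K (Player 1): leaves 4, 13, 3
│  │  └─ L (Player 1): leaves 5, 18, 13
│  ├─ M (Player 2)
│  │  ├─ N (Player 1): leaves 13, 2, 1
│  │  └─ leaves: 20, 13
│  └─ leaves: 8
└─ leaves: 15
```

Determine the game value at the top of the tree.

6

D (Player 1): max(19, 0, 2) = 19
E (Player 1): max(2, 9, 12) = 12
C (Player 2): min(19, 12, 1) = 1
G (Player 1): max(18, 4, 14) = 18
F (Player 2): min(18, 8, 1) = 1
B (Player 1): max(1, 1, 6) = 6
J (Player 1): max(12, 2, 17) = 17
K (Player 1): max(4, 13, 3) = 13
L (Player 1): max(5, 18, 13) = 18
I (Player 2): min(17, 13, 18) = 13
N (Player 1): max(13, 2, 1) = 13
M (Player 2): min(13, 20, 13) = 13
H (Player 1): max(13, 13, 8) = 13
Root (Player 2): min(6, 13, 15) = 6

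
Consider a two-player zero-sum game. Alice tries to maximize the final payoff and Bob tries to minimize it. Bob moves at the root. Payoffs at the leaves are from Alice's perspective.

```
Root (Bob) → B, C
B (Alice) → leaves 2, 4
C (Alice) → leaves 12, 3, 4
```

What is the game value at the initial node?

4

B (Alice): max(2, 4) = 4
C (Alice): max(12, 3, 4) = 12
Root (Bob): min(4, 12) = 4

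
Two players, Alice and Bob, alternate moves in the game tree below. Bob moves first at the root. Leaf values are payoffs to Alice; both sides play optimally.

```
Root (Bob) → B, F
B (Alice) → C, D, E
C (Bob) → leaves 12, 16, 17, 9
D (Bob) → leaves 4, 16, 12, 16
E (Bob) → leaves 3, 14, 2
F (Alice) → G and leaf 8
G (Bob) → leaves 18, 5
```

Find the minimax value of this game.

C (Bob): min(12, 16, 17, 9) = 9
D (Bob): min(4, 16, 12, 16) = 4
E (Bob): min(3, 14, 2) = 2
B (Alice): max(9, 4, 2) = 9
G (Bob): min(18, 5) = 5
F (Alice): max(5, 8) = 8
Root (Bob): min(9, 8) = 8

8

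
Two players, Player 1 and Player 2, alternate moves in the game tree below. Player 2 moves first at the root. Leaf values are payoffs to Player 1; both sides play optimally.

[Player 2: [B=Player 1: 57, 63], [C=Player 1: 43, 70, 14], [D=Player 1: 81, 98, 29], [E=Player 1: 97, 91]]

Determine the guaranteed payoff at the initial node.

63

B (Player 1): max(57, 63) = 63
C (Player 1): max(43, 70, 14) = 70
D (Player 1): max(81, 98, 29) = 98
E (Player 1): max(97, 91) = 97
Root (Player 2): min(63, 70, 98, 97) = 63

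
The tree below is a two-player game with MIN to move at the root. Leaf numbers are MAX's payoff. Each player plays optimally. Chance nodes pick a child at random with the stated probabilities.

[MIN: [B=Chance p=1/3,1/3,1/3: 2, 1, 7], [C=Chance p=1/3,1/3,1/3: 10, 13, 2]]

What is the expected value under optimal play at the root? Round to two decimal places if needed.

3.33

B (Chance): 1/3·2 + 1/3·1 + 1/3·7 = 3.33
C (Chance): 1/3·10 + 1/3·13 + 1/3·2 = 8.33
Root (MIN): min(3.33, 8.33) = 3.33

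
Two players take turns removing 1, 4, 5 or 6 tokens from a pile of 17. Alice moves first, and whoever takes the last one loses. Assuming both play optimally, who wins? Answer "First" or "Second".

First

i:   0  1  2  3  4  5  6  7  8  9 10 11 12 13 14 15 16 17
     W  L  W  L  W  W  W  W  W  W  L  W  L  W  W  W  W  W
Position 17 is W, so the first player wins.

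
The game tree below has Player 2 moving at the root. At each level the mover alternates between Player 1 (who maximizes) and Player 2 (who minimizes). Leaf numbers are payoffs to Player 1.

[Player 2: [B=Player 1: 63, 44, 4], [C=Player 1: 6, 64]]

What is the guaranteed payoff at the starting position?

B (Player 1): max(63, 44, 4) = 63
C (Player 1): max(6, 64) = 64
Root (Player 2): min(63, 64) = 63

63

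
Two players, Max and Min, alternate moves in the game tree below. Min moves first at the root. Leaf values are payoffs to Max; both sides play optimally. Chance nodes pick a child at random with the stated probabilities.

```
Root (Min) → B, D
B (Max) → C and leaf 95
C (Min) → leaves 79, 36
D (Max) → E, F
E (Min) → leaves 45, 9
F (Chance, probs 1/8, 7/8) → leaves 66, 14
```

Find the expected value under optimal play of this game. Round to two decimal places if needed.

20.5

C (Min): min(79, 36) = 36
B (Max): max(36, 95) = 95
E (Min): min(45, 9) = 9
F (Chance): 1/8·66 + 7/8·14 = 20.5
D (Max): max(9, 20.5) = 20.5
Root (Min): min(95, 20.5) = 20.5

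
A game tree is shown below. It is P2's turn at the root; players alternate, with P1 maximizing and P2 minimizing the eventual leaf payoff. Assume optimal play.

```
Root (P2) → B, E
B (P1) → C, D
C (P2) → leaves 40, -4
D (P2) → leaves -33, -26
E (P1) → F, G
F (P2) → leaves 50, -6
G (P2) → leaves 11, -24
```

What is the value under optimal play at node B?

C: min(40, -4) = -4
D: min(-33, -26) = -33
B: max(-4, -33) = -4

-4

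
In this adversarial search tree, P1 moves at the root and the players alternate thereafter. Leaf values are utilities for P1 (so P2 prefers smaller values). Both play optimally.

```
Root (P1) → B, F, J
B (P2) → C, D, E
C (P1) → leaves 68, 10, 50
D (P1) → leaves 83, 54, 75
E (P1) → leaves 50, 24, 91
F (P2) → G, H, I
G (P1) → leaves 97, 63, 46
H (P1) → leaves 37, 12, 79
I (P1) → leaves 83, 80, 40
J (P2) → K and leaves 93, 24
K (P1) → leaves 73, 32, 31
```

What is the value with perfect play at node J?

K: max(73, 32, 31) = 73
J: min(73, 93, 24) = 24

24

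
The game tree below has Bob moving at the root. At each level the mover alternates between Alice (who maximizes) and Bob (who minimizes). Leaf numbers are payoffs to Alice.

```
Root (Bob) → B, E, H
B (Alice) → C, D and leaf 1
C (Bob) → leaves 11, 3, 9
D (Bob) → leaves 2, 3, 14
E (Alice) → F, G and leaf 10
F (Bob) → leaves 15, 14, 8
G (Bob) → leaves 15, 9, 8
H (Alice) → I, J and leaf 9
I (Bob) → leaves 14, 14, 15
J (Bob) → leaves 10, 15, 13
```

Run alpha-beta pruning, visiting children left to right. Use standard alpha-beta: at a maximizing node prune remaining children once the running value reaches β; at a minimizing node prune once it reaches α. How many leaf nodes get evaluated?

11

C [α=-∞,β=+∞]: v=3
D [α=3,β=+∞]: v=2 after child 1 ≤ α → α-cutoff, skip 2
B [α=-∞,β=+∞]: v=3
F [α=-∞,β=3]: v=8
E [α=-∞,β=3]: v=8 after child 1 ≥ β → β-cutoff, skip 2
I [α=-∞,β=3]: v=14
H [α=-∞,β=3]: v=14 after child 1 ≥ β → β-cutoff, skip 2
Root [α=-∞,β=+∞]: v=3
Leaves evaluated: 11 of 21.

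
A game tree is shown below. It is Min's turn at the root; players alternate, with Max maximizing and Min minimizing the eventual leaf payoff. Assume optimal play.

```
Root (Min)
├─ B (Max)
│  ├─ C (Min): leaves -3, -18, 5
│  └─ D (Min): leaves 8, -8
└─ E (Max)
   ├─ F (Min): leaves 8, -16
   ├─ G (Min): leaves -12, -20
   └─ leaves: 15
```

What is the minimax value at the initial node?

-8

C (Min): min(-3, -18, 5) = -18
D (Min): min(8, -8) = -8
B (Max): max(-18, -8) = -8
F (Min): min(8, -16) = -16
G (Min): min(-12, -20) = -20
E (Max): max(-16, -20, 15) = 15
Root (Min): min(-8, 15) = -8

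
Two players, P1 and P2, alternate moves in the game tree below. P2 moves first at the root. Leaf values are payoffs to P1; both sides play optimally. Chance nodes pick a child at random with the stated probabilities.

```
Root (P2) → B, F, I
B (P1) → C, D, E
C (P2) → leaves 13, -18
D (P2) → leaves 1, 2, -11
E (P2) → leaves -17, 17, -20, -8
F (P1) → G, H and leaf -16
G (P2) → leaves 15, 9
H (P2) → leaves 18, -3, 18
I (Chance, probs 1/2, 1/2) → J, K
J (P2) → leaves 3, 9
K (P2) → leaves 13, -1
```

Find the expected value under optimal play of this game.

C (P2): min(13, -18) = -18
D (P2): min(1, 2, -11) = -11
E (P2): min(-17, 17, -20, -8) = -20
B (P1): max(-18, -11, -20) = -11
G (P2): min(15, 9) = 9
H (P2): min(18, -3, 18) = -3
F (P1): max(9, -3, -16) = 9
J (P2): min(3, 9) = 3
K (P2): min(13, -1) = -1
I (Chance): 1/2·3 + 1/2·-1 = 1
Root (P2): min(-11, 9, 1) = -11

-11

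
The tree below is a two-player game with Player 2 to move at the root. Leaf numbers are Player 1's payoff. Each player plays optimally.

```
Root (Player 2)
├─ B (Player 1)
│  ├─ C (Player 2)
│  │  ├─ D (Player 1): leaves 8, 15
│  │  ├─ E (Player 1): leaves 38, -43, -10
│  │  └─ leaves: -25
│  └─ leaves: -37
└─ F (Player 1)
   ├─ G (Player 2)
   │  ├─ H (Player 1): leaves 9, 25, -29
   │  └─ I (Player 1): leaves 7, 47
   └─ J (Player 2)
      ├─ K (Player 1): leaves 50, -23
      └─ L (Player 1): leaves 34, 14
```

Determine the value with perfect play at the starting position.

-25

D (Player 1): max(8, 15) = 15
E (Player 1): max(38, -43, -10) = 38
C (Player 2): min(15, 38, -25) = -25
B (Player 1): max(-25, -37) = -25
H (Player 1): max(9, 25, -29) = 25
I (Player 1): max(7, 47) = 47
G (Player 2): min(25, 47) = 25
K (Player 1): max(50, -23) = 50
L (Player 1): max(34, 14) = 34
J (Player 2): min(50, 34) = 34
F (Player 1): max(25, 34) = 34
Root (Player 2): min(-25, 34) = -25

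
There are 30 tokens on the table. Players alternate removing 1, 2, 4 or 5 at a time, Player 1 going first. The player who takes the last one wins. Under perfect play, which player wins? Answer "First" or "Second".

Second

i:   0  1  2  3  4  5  6  7  8  9 10 11 12 13 14 15 16 17 18 19 20 21 22 23 24 25 26 27 28 29 30
     L  W  W  L  W  W  L  W  W  L  W  W  L  W  W  L  W  W  L  W  W  L  W  W  L  W  W  L  W  W  L
Position 30 is L, so the second player wins.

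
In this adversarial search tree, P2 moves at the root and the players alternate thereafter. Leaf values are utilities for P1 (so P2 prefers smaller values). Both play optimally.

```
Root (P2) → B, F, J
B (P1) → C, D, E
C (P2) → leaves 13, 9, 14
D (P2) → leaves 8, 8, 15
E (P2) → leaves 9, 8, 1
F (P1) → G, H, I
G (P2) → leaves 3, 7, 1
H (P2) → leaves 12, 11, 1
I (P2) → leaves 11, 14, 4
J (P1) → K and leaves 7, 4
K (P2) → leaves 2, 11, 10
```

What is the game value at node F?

G: min(3, 7, 1) = 1
H: min(12, 11, 1) = 1
I: min(11, 14, 4) = 4
F: max(1, 1, 4) = 4

4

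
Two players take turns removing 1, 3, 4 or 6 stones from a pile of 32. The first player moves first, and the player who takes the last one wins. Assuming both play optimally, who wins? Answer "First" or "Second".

Positions where the player to move wins (W) vs loses (L):
i:   0  1  2  3  4  5  6  7  8  9 10 11 12 13 14 15 16 17 18 19 20 21 22 23 24 25 26 27 28 29 30 31 32
     L  W  L  W  W  W  W  L  W  L  W  W  W  W  L  W  L  W  W  W  W  L  W  L  W  W  W  W  L  W  L  W  W
Position 32 is W, so the first player wins.

First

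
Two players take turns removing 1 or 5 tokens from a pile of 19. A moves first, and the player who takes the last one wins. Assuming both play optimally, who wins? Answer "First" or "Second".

Positions where the player to move wins (W) vs loses (L):
i:   0  1  2  3  4  5  6  7  8  9 10 11 12 13 14 15 16 17 18 19
     L  W  L  W  L  W  L  W  L  W  L  W  L  W  L  W  L  W  L  W
Position 19 is W, so the first player wins.

First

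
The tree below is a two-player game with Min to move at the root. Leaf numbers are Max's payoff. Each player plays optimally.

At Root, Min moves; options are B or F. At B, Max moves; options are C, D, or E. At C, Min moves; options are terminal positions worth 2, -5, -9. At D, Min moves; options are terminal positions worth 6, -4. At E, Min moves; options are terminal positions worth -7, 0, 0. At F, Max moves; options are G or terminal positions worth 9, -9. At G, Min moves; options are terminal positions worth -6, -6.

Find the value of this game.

C (Min): min(2, -5, -9) = -9
D (Min): min(6, -4) = -4
E (Min): min(-7, 0, 0) = -7
B (Max): max(-9, -4, -7) = -4
G (Min): min(-6, -6) = -6
F (Max): max(-6, 9, -9) = 9
Root (Min): min(-4, 9) = -4

-4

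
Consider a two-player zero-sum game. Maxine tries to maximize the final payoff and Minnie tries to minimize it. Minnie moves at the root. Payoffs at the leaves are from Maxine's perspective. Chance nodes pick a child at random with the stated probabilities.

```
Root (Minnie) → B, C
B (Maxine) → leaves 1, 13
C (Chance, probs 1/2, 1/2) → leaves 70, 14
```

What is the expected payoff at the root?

B (Maxine): max(1, 13) = 13
C (Chance): 1/2·70 + 1/2·14 = 42
Root (Minnie): min(13, 42) = 13

13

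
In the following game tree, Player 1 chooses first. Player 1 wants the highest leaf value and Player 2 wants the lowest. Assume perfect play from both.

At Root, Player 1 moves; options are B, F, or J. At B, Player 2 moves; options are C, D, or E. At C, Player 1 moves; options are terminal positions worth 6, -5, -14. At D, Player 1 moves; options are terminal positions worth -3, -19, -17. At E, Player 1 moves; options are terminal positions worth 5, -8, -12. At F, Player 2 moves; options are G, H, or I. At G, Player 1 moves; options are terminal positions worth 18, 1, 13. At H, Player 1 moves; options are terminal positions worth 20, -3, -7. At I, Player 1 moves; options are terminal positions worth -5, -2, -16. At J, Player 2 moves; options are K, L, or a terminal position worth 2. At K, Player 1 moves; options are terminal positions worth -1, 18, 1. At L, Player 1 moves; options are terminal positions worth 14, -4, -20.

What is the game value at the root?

C (Player 1): max(6, -5, -14) = 6
D (Player 1): max(-3, -19, -17) = -3
E (Player 1): max(5, -8, -12) = 5
B (Player 2): min(6, -3, 5) = -3
G (Player 1): max(18, 1, 13) = 18
H (Player 1): max(20, -3, -7) = 20
I (Player 1): max(-5, -2, -16) = -2
F (Player 2): min(18, 20, -2) = -2
K (Player 1): max(-1, 18, 1) = 18
L (Player 1): max(14, -4, -20) = 14
J (Player 2): min(18, 14, 2) = 2
Root (Player 1): max(-3, -2, 2) = 2

2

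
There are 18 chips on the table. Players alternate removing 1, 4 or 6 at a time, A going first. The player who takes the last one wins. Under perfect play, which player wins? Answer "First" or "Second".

First

i:   0  1  2  3  4  5  6  7  8  9 10 11 12 13 14 15 16 17 18
     L  W  L  W  W  L  W  L  W  W  L  W  L  W  W  L  W  L  W
Position 18 is W, so the first player wins.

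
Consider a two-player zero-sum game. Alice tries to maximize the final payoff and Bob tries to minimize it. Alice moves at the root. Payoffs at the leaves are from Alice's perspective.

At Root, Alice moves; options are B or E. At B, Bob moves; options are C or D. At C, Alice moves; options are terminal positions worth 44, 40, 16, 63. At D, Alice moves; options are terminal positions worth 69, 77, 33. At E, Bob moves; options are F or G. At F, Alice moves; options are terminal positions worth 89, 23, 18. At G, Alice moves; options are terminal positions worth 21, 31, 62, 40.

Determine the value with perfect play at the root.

63

C (Alice): max(44, 40, 16, 63) = 63
D (Alice): max(69, 77, 33) = 77
B (Bob): min(63, 77) = 63
F (Alice): max(89, 23, 18) = 89
G (Alice): max(21, 31, 62, 40) = 62
E (Bob): min(89, 62) = 62
Root (Alice): max(63, 62) = 63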